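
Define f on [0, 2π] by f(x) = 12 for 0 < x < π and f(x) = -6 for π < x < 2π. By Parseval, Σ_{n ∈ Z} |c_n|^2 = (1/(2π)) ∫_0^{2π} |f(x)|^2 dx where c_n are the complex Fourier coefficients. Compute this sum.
Σ |c_n|^2 = 90

Parseval equates the L^2 energy of f (normalised by 1/(2π)) with the ℓ^2 sum of its Fourier coefficients: (1/(2π)) ∫_0^{2π} |f|^2 = Σ |c_n|^2.
Compute the left side: (1/(2π)) [∫_0^π 12^2 dx + ∫_π^{2π} (-6)^2 dx] = (1/(2π)) · (144π + 36π) = (144 + 36)/2 = 90.
So Σ_{n ∈ Z} |c_n|^2 = 90.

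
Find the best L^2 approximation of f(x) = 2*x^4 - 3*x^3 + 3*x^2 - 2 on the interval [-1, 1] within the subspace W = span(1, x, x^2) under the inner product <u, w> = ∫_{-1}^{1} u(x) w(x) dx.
g(x) = 33*x^2/7 - 9*x/5 - 76/35

The best approximation g ∈ W is the orthogonal projection of f onto W. Writing g = a_0 + a_1 x + a_2 x^2, the coefficients solve the normal equations G · a = b where
  G_{ij} = <φ_i, φ_j> and b_i = <f, φ_i>, with φ_0 = 1, φ_1 = x, φ_2 = x^2.
G =
  [2, 0, 2/3]
  [0, 2/3, 0]
  [2/3, 0, 2/5],
b = (-6/5, -6/5, 46/105).
Solving gives a_0 = -76/35, a_1 = -9/5, a_2 = 33/7, so
  g(x) = 33*x^2/7 - 9*x/5 - 76/35.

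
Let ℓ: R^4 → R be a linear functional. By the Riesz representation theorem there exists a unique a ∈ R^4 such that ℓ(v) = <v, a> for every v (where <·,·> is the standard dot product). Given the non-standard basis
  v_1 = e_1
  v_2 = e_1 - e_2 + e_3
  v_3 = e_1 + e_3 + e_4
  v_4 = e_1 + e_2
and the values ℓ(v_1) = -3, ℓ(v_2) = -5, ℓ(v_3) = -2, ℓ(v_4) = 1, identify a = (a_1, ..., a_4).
a = (-3, 4, 2, -1)

Write a = (a_1, ..., a_4) in the standard basis. For each basis vector v_i, ℓ(v_i) = <v_i, a> is a linear equation in the a_j's. Collect the n equations into a matrix system V a = ℓ, where row i of V is v_i (expressed in the standard basis). Since V is invertible (lower-triangular with 1s on the diagonal, up to permutation), solve by back-substitution:
  V =
[[1, 0, 0, 0],
 [1, -1, 1, 0],
 [1, 0, 1, 1],
 [1, 1, 0, 0]]
  V a = (-3, -5, -2, 1)
Solving gives a = (-3, 4, 2, -1).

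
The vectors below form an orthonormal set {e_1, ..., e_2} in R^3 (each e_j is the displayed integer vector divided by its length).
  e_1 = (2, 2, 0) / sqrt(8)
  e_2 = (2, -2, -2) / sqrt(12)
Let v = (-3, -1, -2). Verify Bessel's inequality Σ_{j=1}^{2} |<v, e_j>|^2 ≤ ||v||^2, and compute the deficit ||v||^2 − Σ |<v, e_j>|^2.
Σ |<v, e_j>|^2 = 8; ||v||^2 = 14; deficit = 6

Write each e_j = u_j / sqrt(<u_j, u_j>) where u_j is the displayed integer vector. Then <v, e_j> = <v, u_j> / sqrt(<u_j, u_j>), so |<v, e_j>|^2 = <v, u_j>^2 / <u_j, u_j>.
Coefficients: <v, e_1> = -8/sqrt(8), <v, e_2> = 0/sqrt(12).
Square and sum: Σ |<v, e_j>|^2 = 8.
Compute ||v||^2 = v·v = 14.
Deficit = 14 − 8 = 6 ≥ 0, confirming Bessel's inequality. (The deficit equals ||v − Σ <v,e_j> e_j||^2, the squared distance from v to span{e_j}.)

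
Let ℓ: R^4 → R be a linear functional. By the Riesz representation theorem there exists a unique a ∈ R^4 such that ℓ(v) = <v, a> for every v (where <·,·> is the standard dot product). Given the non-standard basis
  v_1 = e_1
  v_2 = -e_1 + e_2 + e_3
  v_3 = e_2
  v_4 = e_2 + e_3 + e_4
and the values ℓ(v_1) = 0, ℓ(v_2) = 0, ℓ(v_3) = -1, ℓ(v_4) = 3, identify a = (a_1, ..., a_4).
a = (0, -1, 1, 3)

Write a = (a_1, ..., a_4) in the standard basis. For each basis vector v_i, ℓ(v_i) = <v_i, a> is a linear equation in the a_j's. Collect the n equations into a matrix system V a = ℓ, where row i of V is v_i (expressed in the standard basis). Since V is invertible (lower-triangular with 1s on the diagonal, up to permutation), solve by back-substitution:
  V =
[[1, 0, 0, 0],
 [-1, 1, 1, 0],
 [0, 1, 0, 0],
 [0, 1, 1, 1]]
  V a = (0, 0, -1, 3)
Solving gives a = (0, -1, 1, 3).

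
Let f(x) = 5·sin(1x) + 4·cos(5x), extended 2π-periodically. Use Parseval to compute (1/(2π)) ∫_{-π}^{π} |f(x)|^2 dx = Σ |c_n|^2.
Σ |c_n|^2 = 41/2

Expand |f|^2 and use orthogonality of {sin(nx), cos(mx)} on [-π, π]:
  ∫_{-π}^{π} sin(nx)^2 dx = π, ∫ cos(mx)^2 dx = π, and cross terms integrate to 0.
So ∫_{-π}^{π} f(x)^2 dx = 5^2 · π + 4^2 · π = (25 + 16)π.
Divide by 2π: (25 + 16)/2 = 41/2.
By Parseval, this equals Σ |c_n|^2.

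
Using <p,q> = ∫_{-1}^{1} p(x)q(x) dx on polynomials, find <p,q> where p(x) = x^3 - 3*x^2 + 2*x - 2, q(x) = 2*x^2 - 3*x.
<p,q> = -154/15

Expand the product: p(x)·q(x) = 2*x^5 - 9*x^4 + 13*x^3 - 10*x^2 + 6*x.
∫_{-1}^{1} of each monomial x^k gives [2/(k+1) if k even, 0 if k odd]. Integrating term-by-term (or equivalently evaluating the antiderivative F(x) = x^6/3 - 9*x^5/5 + 13*x^4/4 - 10*x^3/3 + 3*x^2 at the endpoints):
  F(1) − F(−1) = 29/20 − (703/60) = -154/15.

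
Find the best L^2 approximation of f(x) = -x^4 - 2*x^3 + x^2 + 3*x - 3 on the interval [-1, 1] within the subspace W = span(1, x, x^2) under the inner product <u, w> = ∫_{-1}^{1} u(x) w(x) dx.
g(x) = x^2/7 + 9*x/5 - 102/35

The best approximation g ∈ W is the orthogonal projection of f onto W. Writing g = a_0 + a_1 x + a_2 x^2, the coefficients solve the normal equations G · a = b where
  G_{ij} = <φ_i, φ_j> and b_i = <f, φ_i>, with φ_0 = 1, φ_1 = x, φ_2 = x^2.
G =
  [2, 0, 2/3]
  [0, 2/3, 0]
  [2/3, 0, 2/5],
b = (-86/15, 6/5, -66/35).
Solving gives a_0 = -102/35, a_1 = 9/5, a_2 = 1/7, so
  g(x) = x^2/7 + 9*x/5 - 102/35.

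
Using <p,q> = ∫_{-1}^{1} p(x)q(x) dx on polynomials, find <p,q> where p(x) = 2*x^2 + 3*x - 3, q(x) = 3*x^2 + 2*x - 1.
<p,q> = 76/15

Expand the product: p(x)·q(x) = 6*x^4 + 13*x^3 - 5*x^2 - 9*x + 3.
∫_{-1}^{1} of each monomial x^k gives [2/(k+1) if k even, 0 if k odd]. Integrating term-by-term (or equivalently evaluating the antiderivative F(x) = 6*x^5/5 + 13*x^4/4 - 5*x^3/3 - 9*x^2/2 + 3*x at the endpoints):
  F(1) − F(−1) = 77/60 − (-227/60) = 76/15.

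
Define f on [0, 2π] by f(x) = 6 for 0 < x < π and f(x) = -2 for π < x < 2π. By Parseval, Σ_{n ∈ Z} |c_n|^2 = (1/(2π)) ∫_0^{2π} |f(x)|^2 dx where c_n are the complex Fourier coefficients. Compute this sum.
Σ |c_n|^2 = 20

Parseval equates the L^2 energy of f (normalised by 1/(2π)) with the ℓ^2 sum of its Fourier coefficients: (1/(2π)) ∫_0^{2π} |f|^2 = Σ |c_n|^2.
Compute the left side: (1/(2π)) [∫_0^π 6^2 dx + ∫_π^{2π} (-2)^2 dx] = (1/(2π)) · (36π + 4π) = (36 + 4)/2 = 20.
So Σ_{n ∈ Z} |c_n|^2 = 20.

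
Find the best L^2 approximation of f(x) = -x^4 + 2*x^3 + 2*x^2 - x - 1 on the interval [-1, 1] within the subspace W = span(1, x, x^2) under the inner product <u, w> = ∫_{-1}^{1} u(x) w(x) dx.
g(x) = 8*x^2/7 + x/5 - 32/35

The best approximation g ∈ W is the orthogonal projection of f onto W. Writing g = a_0 + a_1 x + a_2 x^2, the coefficients solve the normal equations G · a = b where
  G_{ij} = <φ_i, φ_j> and b_i = <f, φ_i>, with φ_0 = 1, φ_1 = x, φ_2 = x^2.
G =
  [2, 0, 2/3]
  [0, 2/3, 0]
  [2/3, 0, 2/5],
b = (-16/15, 2/15, -16/105).
Solving gives a_0 = -32/35, a_1 = 1/5, a_2 = 8/7, so
  g(x) = 8*x^2/7 + x/5 - 32/35.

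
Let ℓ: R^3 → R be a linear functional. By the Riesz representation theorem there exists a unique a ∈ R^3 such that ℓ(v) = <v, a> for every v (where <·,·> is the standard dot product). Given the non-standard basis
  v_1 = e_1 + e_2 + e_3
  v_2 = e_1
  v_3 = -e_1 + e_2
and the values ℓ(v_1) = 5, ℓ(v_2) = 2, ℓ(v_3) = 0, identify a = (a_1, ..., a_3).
a = (2, 2, 1)

Write a = (a_1, ..., a_3) in the standard basis. For each basis vector v_i, ℓ(v_i) = <v_i, a> is a linear equation in the a_j's. Collect the n equations into a matrix system V a = ℓ, where row i of V is v_i (expressed in the standard basis). Since V is invertible (lower-triangular with 1s on the diagonal, up to permutation), solve by back-substitution:
  V =
[[1, 1, 1],
 [1, 0, 0],
 [-1, 1, 0]]
  V a = (5, 2, 0)
Solving gives a = (2, 2, 1).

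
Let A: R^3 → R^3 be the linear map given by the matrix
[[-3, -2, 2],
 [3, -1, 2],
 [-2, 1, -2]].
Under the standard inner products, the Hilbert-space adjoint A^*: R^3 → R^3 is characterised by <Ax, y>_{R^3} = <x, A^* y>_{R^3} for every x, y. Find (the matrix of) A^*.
A^* = A^T =
[[-3, 3, -2],
 [-2, -1, 1],
 [2, 2, -2]]

For real matrices with standard dot products, the defining identity <Ax, y> = <x, A^* y> gives (Ax)^T y = x^T (A^*) y, i.e. x^T A^T y = x^T (A^*) y. Since this holds for all x, y, we must have A^* = A^T. Therefore
A^* =
[[-3, 3, -2],
 [-2, -1, 1],
 [2, 2, -2]].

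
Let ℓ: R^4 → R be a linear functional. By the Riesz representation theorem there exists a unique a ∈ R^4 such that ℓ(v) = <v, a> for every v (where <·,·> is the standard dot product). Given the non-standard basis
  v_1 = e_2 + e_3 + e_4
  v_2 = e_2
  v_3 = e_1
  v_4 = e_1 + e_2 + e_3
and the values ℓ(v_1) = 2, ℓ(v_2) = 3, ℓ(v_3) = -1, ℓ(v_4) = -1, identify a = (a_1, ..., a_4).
a = (-1, 3, -3, 2)

Write a = (a_1, ..., a_4) in the standard basis. For each basis vector v_i, ℓ(v_i) = <v_i, a> is a linear equation in the a_j's. Collect the n equations into a matrix system V a = ℓ, where row i of V is v_i (expressed in the standard basis). Since V is invertible (lower-triangular with 1s on the diagonal, up to permutation), solve by back-substitution:
  V =
[[0, 1, 1, 1],
 [0, 1, 0, 0],
 [1, 0, 0, 0],
 [1, 1, 1, 0]]
  V a = (2, 3, -1, -1)
Solving gives a = (-1, 3, -3, 2).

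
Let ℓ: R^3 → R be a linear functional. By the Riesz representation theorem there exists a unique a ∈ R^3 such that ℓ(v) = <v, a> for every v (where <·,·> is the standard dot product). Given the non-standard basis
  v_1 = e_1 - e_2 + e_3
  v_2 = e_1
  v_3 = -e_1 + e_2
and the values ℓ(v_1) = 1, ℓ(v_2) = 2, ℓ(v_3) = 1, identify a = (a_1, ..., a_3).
a = (2, 3, 2)

Write a = (a_1, ..., a_3) in the standard basis. For each basis vector v_i, ℓ(v_i) = <v_i, a> is a linear equation in the a_j's. Collect the n equations into a matrix system V a = ℓ, where row i of V is v_i (expressed in the standard basis). Since V is invertible (lower-triangular with 1s on the diagonal, up to permutation), solve by back-substitution:
  V =
[[1, -1, 1],
 [1, 0, 0],
 [-1, 1, 0]]
  V a = (1, 2, 1)
Solving gives a = (2, 3, 2).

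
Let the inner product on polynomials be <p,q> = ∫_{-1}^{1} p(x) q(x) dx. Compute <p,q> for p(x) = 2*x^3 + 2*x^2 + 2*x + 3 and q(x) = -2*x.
<p,q> = -64/15

Expand the product: p(x)·q(x) = -4*x^4 - 4*x^3 - 4*x^2 - 6*x.
∫_{-1}^{1} of each monomial x^k gives [2/(k+1) if k even, 0 if k odd]. Integrating term-by-term (or equivalently evaluating the antiderivative F(x) = -4*x^5/5 - x^4 - 4*x^3/3 - 3*x^2 at the endpoints):
  F(1) − F(−1) = -92/15 − (-28/15) = -64/15.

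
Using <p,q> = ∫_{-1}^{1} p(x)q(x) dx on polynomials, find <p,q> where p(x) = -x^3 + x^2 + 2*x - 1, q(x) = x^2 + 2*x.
<p,q> = 8/5

Expand the product: p(x)·q(x) = -x^5 - x^4 + 4*x^3 + 3*x^2 - 2*x.
∫_{-1}^{1} of each monomial x^k gives [2/(k+1) if k even, 0 if k odd]. Integrating term-by-term (or equivalently evaluating the antiderivative F(x) = -x^6/6 - x^5/5 + x^4 + x^3 - x^2 at the endpoints):
  F(1) − F(−1) = 19/30 − (-29/30) = 8/5.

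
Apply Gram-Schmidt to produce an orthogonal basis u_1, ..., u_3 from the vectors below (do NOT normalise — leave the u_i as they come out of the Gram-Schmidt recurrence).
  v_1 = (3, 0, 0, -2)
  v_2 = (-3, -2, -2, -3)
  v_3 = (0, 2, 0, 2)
Orthogonal basis:
  u_1 = (3, 0, 0, -2)
  u_2 = (-30/13, -2, -2, -45/13)
  u_3 = (-24/329, 374/329, -284/329, -36/329)

Apply the Gram-Schmidt recurrence
  u_1 = v_1
  u_i = v_i − Σ_{j<i} ((v_i · u_j) / (u_j · u_j)) · u_j.

Step by step this gives:
  u_1 = (3, 0, 0, -2)
  u_2 = (-30/13, -2, -2, -45/13)
  u_3 = (-24/329, 374/329, -284/329, -36/329)

Orthogonality check:
  u_2 · u_1 = 0 (should be 0)
  u_3 · u_1 = 0 (should be 0)
  u_3 · u_2 = 0 (should be 0)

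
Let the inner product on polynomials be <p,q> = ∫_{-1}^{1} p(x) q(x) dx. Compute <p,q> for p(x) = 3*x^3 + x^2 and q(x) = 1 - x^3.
<p,q> = -4/21

Expand the product: p(x)·q(x) = -3*x^6 - x^5 + 3*x^3 + x^2.
∫_{-1}^{1} of each monomial x^k gives [2/(k+1) if k even, 0 if k odd]. Integrating term-by-term (or equivalently evaluating the antiderivative F(x) = -3*x^7/7 - x^6/6 + 3*x^4/4 + x^3/3 at the endpoints):
  F(1) − F(−1) = 41/84 − (19/28) = -4/21.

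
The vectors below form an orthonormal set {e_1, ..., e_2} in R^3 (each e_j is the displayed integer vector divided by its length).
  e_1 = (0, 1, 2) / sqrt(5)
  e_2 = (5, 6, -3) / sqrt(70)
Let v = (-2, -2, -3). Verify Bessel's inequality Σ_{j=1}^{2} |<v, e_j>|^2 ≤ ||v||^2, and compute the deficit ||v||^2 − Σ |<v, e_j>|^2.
Σ |<v, e_j>|^2 = 213/14; ||v||^2 = 17; deficit = 25/14

Write each e_j = u_j / sqrt(<u_j, u_j>) where u_j is the displayed integer vector. Then <v, e_j> = <v, u_j> / sqrt(<u_j, u_j>), so |<v, e_j>|^2 = <v, u_j>^2 / <u_j, u_j>.
Coefficients: <v, e_1> = -8/sqrt(5), <v, e_2> = -13/sqrt(70).
Square and sum: Σ |<v, e_j>|^2 = 213/14.
Compute ||v||^2 = v·v = 17.
Deficit = 17 − 213/14 = 25/14 ≥ 0, confirming Bessel's inequality. (The deficit equals ||v − Σ <v,e_j> e_j||^2, the squared distance from v to span{e_j}.)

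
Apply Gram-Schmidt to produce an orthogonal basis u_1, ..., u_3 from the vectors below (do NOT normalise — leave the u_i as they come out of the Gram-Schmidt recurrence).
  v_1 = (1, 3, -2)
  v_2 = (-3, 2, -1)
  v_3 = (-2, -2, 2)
Orthogonal basis:
  u_1 = (1, 3, -2)
  u_2 = (-47/14, 13/14, -2/7)
  u_3 = (2/57, 14/57, 22/57)

Apply the Gram-Schmidt recurrence
  u_1 = v_1
  u_i = v_i − Σ_{j<i} ((v_i · u_j) / (u_j · u_j)) · u_j.

Step by step this gives:
  u_1 = (1, 3, -2)
  u_2 = (-47/14, 13/14, -2/7)
  u_3 = (2/57, 14/57, 22/57)

Orthogonality check:
  u_2 · u_1 = 0 (should be 0)
  u_3 · u_1 = 0 (should be 0)
  u_3 · u_2 = 0 (should be 0)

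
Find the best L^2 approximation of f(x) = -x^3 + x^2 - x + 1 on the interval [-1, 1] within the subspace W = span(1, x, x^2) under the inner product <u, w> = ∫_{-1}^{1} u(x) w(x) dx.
g(x) = x^2 - 8*x/5 + 1

The best approximation g ∈ W is the orthogonal projection of f onto W. Writing g = a_0 + a_1 x + a_2 x^2, the coefficients solve the normal equations G · a = b where
  G_{ij} = <φ_i, φ_j> and b_i = <f, φ_i>, with φ_0 = 1, φ_1 = x, φ_2 = x^2.
G =
  [2, 0, 2/3]
  [0, 2/3, 0]
  [2/3, 0, 2/5],
b = (8/3, -16/15, 16/15).
Solving gives a_0 = 1, a_1 = -8/5, a_2 = 1, so
  g(x) = x^2 - 8*x/5 + 1.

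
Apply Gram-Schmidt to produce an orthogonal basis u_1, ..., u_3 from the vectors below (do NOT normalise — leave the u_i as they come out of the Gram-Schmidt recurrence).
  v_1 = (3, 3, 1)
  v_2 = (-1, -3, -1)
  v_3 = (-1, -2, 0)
Orthogonal basis:
  u_1 = (3, 3, 1)
  u_2 = (20/19, -18/19, -6/19)
  u_3 = (0, -1/5, 3/5)

Apply the Gram-Schmidt recurrence
  u_1 = v_1
  u_i = v_i − Σ_{j<i} ((v_i · u_j) / (u_j · u_j)) · u_j.

Step by step this gives:
  u_1 = (3, 3, 1)
  u_2 = (20/19, -18/19, -6/19)
  u_3 = (0, -1/5, 3/5)

Orthogonality check:
  u_2 · u_1 = 0 (should be 0)
  u_3 · u_1 = 0 (should be 0)
  u_3 · u_2 = 0 (should be 0)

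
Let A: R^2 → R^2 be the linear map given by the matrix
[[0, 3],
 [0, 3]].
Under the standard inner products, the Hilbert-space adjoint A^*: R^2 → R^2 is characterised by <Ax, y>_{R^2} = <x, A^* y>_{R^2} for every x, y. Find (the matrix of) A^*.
A^* = A^T =
[[0, 0],
 [3, 3]]

For real matrices with standard dot products, the defining identity <Ax, y> = <x, A^* y> gives (Ax)^T y = x^T (A^*) y, i.e. x^T A^T y = x^T (A^*) y. Since this holds for all x, y, we must have A^* = A^T. Therefore
A^* =
[[0, 0],
 [3, 3]].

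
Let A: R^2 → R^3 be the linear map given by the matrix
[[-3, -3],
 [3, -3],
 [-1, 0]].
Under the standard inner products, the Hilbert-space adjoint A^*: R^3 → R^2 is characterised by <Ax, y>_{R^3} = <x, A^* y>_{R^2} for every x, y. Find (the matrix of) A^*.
A^* = A^T =
[[-3, 3, -1],
 [-3, -3, 0]]

For real matrices with standard dot products, the defining identity <Ax, y> = <x, A^* y> gives (Ax)^T y = x^T (A^*) y, i.e. x^T A^T y = x^T (A^*) y. Since this holds for all x, y, we must have A^* = A^T. Therefore
A^* =
[[-3, 3, -1],
 [-3, -3, 0]].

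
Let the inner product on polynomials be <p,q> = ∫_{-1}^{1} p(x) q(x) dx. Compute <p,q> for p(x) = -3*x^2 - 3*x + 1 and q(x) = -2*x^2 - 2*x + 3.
<p,q> = 76/15

Expand the product: p(x)·q(x) = 6*x^4 + 12*x^3 - 5*x^2 - 11*x + 3.
∫_{-1}^{1} of each monomial x^k gives [2/(k+1) if k even, 0 if k odd]. Integrating term-by-term (or equivalently evaluating the antiderivative F(x) = 6*x^5/5 + 3*x^4 - 5*x^3/3 - 11*x^2/2 + 3*x at the endpoints):
  F(1) − F(−1) = 1/30 − (-151/30) = 76/15.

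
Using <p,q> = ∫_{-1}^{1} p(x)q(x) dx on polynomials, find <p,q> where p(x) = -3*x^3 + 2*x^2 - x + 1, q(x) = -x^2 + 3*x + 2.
<p,q> = -2/5

Expand the product: p(x)·q(x) = 3*x^5 - 11*x^4 + x^3 + x + 2.
∫_{-1}^{1} of each monomial x^k gives [2/(k+1) if k even, 0 if k odd]. Integrating term-by-term (or equivalently evaluating the antiderivative F(x) = x^6/2 - 11*x^5/5 + x^4/4 + x^2/2 + 2*x at the endpoints):
  F(1) − F(−1) = 21/20 − (29/20) = -2/5.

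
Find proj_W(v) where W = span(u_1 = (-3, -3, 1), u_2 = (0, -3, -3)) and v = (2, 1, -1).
proj_W(v) = (30/17, 20/17, -20/17)

Set up U = [u_1 | ... | u_2] ∈ R^(3×2). The projector onto W = col(U) is P = U (U^T U)^(-1) U^T.
Compute U^T U =
  [19, 6]
  [6, 18],
and U^T v = (-10, 0).
Solve U^T U · c = U^T v for the coefficients: c = (-10/17, 10/51). The projection is proj_W(v) = U c.
Check: (v - proj_W(v)) · u_1 = 0  (should be 0).
Check: (v - proj_W(v)) · u_2 = 0  (should be 0).
Result: proj_W(v) = (30/17, 20/17, -20/17).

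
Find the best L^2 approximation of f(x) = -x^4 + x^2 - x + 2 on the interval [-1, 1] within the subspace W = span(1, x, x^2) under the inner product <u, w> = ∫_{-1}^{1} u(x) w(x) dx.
g(x) = x^2/7 - x + 73/35

The best approximation g ∈ W is the orthogonal projection of f onto W. Writing g = a_0 + a_1 x + a_2 x^2, the coefficients solve the normal equations G · a = b where
  G_{ij} = <φ_i, φ_j> and b_i = <f, φ_i>, with φ_0 = 1, φ_1 = x, φ_2 = x^2.
G =
  [2, 0, 2/3]
  [0, 2/3, 0]
  [2/3, 0, 2/5],
b = (64/15, -2/3, 152/105).
Solving gives a_0 = 73/35, a_1 = -1, a_2 = 1/7, so
  g(x) = x^2/7 - x + 73/35.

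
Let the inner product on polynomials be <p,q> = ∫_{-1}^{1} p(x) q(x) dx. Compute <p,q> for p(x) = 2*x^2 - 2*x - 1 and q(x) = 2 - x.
<p,q> = 0

Expand the product: p(x)·q(x) = -2*x^3 + 6*x^2 - 3*x - 2.
∫_{-1}^{1} of each monomial x^k gives [2/(k+1) if k even, 0 if k odd]. Integrating term-by-term (or equivalently evaluating the antiderivative F(x) = -x^4/2 + 2*x^3 - 3*x^2/2 - 2*x at the endpoints):
  F(1) − F(−1) = -2 − (-2) = 0.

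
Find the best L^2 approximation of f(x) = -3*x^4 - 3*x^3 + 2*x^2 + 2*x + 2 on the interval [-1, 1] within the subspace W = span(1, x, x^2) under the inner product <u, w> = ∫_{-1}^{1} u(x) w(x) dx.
g(x) = -4*x^2/7 + x/5 + 79/35

The best approximation g ∈ W is the orthogonal projection of f onto W. Writing g = a_0 + a_1 x + a_2 x^2, the coefficients solve the normal equations G · a = b where
  G_{ij} = <φ_i, φ_j> and b_i = <f, φ_i>, with φ_0 = 1, φ_1 = x, φ_2 = x^2.
G =
  [2, 0, 2/3]
  [0, 2/3, 0]
  [2/3, 0, 2/5],
b = (62/15, 2/15, 134/105).
Solving gives a_0 = 79/35, a_1 = 1/5, a_2 = -4/7, so
  g(x) = -4*x^2/7 + x/5 + 79/35.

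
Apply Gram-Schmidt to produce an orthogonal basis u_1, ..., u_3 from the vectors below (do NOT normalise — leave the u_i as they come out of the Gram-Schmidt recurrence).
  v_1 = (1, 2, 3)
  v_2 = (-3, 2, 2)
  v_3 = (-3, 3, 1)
Orthogonal basis:
  u_1 = (1, 2, 3)
  u_2 = (-7/2, 1, 1/2)
  u_3 = (38/189, 209/189, -152/189)

Apply the Gram-Schmidt recurrence
  u_1 = v_1
  u_i = v_i − Σ_{j<i} ((v_i · u_j) / (u_j · u_j)) · u_j.

Step by step this gives:
  u_1 = (1, 2, 3)
  u_2 = (-7/2, 1, 1/2)
  u_3 = (38/189, 209/189, -152/189)

Orthogonality check:
  u_2 · u_1 = 0 (should be 0)
  u_3 · u_1 = 0 (should be 0)
  u_3 · u_2 = 0 (should be 0)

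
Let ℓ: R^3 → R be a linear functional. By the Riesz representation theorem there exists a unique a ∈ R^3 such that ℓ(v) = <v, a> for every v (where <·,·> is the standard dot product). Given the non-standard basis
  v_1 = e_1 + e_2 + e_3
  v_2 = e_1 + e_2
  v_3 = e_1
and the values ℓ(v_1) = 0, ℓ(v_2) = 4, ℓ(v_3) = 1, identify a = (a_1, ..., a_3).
a = (1, 3, -4)

Write a = (a_1, ..., a_3) in the standard basis. For each basis vector v_i, ℓ(v_i) = <v_i, a> is a linear equation in the a_j's. Collect the n equations into a matrix system V a = ℓ, where row i of V is v_i (expressed in the standard basis). Since V is invertible (lower-triangular with 1s on the diagonal, up to permutation), solve by back-substitution:
  V =
[[1, 1, 1],
 [1, 1, 0],
 [1, 0, 0]]
  V a = (0, 4, 1)
Solving gives a = (1, 3, -4).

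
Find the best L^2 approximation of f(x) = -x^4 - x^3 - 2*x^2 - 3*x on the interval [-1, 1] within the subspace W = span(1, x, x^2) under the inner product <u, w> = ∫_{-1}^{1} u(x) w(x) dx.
g(x) = -20*x^2/7 - 18*x/5 + 3/35

The best approximation g ∈ W is the orthogonal projection of f onto W. Writing g = a_0 + a_1 x + a_2 x^2, the coefficients solve the normal equations G · a = b where
  G_{ij} = <φ_i, φ_j> and b_i = <f, φ_i>, with φ_0 = 1, φ_1 = x, φ_2 = x^2.
G =
  [2, 0, 2/3]
  [0, 2/3, 0]
  [2/3, 0, 2/5],
b = (-26/15, -12/5, -38/35).
Solving gives a_0 = 3/35, a_1 = -18/5, a_2 = -20/7, so
  g(x) = -20*x^2/7 - 18*x/5 + 3/35.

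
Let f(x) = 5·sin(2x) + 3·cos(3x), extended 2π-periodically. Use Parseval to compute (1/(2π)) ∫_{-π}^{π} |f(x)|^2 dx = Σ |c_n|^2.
Σ |c_n|^2 = 17

Expand |f|^2 and use orthogonality of {sin(nx), cos(mx)} on [-π, π]:
  ∫_{-π}^{π} sin(nx)^2 dx = π, ∫ cos(mx)^2 dx = π, and cross terms integrate to 0.
So ∫_{-π}^{π} f(x)^2 dx = 5^2 · π + 3^2 · π = (25 + 9)π.
Divide by 2π: (25 + 9)/2 = 17.
By Parseval, this equals Σ |c_n|^2.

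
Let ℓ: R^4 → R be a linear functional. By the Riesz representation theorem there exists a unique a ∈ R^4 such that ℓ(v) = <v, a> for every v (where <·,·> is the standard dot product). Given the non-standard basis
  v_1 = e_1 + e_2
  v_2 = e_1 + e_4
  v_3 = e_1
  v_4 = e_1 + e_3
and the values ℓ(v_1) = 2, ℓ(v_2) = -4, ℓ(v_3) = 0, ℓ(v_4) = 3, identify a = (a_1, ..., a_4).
a = (0, 2, 3, -4)

Write a = (a_1, ..., a_4) in the standard basis. For each basis vector v_i, ℓ(v_i) = <v_i, a> is a linear equation in the a_j's. Collect the n equations into a matrix system V a = ℓ, where row i of V is v_i (expressed in the standard basis). Since V is invertible (lower-triangular with 1s on the diagonal, up to permutation), solve by back-substitution:
  V =
[[1, 1, 0, 0],
 [1, 0, 0, 1],
 [1, 0, 0, 0],
 [1, 0, 1, 0]]
  V a = (2, -4, 0, 3)
Solving gives a = (0, 2, 3, -4).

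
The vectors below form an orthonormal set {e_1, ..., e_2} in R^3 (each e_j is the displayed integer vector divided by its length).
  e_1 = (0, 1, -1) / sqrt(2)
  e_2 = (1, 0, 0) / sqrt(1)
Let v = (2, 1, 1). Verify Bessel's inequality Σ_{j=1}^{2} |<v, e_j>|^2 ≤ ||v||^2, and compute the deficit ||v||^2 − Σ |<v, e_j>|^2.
Σ |<v, e_j>|^2 = 4; ||v||^2 = 6; deficit = 2

Write each e_j = u_j / sqrt(<u_j, u_j>) where u_j is the displayed integer vector. Then <v, e_j> = <v, u_j> / sqrt(<u_j, u_j>), so |<v, e_j>|^2 = <v, u_j>^2 / <u_j, u_j>.
Coefficients: <v, e_1> = 0/sqrt(2), <v, e_2> = 2/sqrt(1).
Square and sum: Σ |<v, e_j>|^2 = 4.
Compute ||v||^2 = v·v = 6.
Deficit = 6 − 4 = 2 ≥ 0, confirming Bessel's inequality. (The deficit equals ||v − Σ <v,e_j> e_j||^2, the squared distance from v to span{e_j}.)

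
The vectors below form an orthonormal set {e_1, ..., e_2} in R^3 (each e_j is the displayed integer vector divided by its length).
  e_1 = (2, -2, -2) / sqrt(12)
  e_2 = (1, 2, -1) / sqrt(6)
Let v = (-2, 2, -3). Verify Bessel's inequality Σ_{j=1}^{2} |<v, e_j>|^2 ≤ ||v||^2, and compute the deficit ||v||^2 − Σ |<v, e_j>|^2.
Σ |<v, e_j>|^2 = 9/2; ||v||^2 = 17; deficit = 25/2

Write each e_j = u_j / sqrt(<u_j, u_j>) where u_j is the displayed integer vector. Then <v, e_j> = <v, u_j> / sqrt(<u_j, u_j>), so |<v, e_j>|^2 = <v, u_j>^2 / <u_j, u_j>.
Coefficients: <v, e_1> = -2/sqrt(12), <v, e_2> = 5/sqrt(6).
Square and sum: Σ |<v, e_j>|^2 = 9/2.
Compute ||v||^2 = v·v = 17.
Deficit = 17 − 9/2 = 25/2 ≥ 0, confirming Bessel's inequality. (The deficit equals ||v − Σ <v,e_j> e_j||^2, the squared distance from v to span{e_j}.)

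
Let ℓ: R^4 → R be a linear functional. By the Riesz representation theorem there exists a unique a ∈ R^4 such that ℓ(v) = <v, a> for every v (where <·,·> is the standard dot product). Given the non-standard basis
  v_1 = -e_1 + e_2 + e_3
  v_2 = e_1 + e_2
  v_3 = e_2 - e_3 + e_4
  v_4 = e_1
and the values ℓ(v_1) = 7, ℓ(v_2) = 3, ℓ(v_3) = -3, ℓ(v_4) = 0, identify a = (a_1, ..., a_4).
a = (0, 3, 4, -2)

Write a = (a_1, ..., a_4) in the standard basis. For each basis vector v_i, ℓ(v_i) = <v_i, a> is a linear equation in the a_j's. Collect the n equations into a matrix system V a = ℓ, where row i of V is v_i (expressed in the standard basis). Since V is invertible (lower-triangular with 1s on the diagonal, up to permutation), solve by back-substitution:
  V =
[[-1, 1, 1, 0],
 [1, 1, 0, 0],
 [0, 1, -1, 1],
 [1, 0, 0, 0]]
  V a = (7, 3, -3, 0)
Solving gives a = (0, 3, 4, -2).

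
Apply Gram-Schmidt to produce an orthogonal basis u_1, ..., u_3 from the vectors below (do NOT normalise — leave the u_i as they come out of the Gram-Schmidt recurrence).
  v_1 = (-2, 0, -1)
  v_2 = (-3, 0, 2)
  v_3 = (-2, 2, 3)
Orthogonal basis:
  u_1 = (-2, 0, -1)
  u_2 = (-7/5, 0, 14/5)
  u_3 = (0, 2, 0)

Apply the Gram-Schmidt recurrence
  u_1 = v_1
  u_i = v_i − Σ_{j<i} ((v_i · u_j) / (u_j · u_j)) · u_j.

Step by step this gives:
  u_1 = (-2, 0, -1)
  u_2 = (-7/5, 0, 14/5)
  u_3 = (0, 2, 0)

Orthogonality check:
  u_2 · u_1 = 0 (should be 0)
  u_3 · u_1 = 0 (should be 0)
  u_3 · u_2 = 0 (should be 0)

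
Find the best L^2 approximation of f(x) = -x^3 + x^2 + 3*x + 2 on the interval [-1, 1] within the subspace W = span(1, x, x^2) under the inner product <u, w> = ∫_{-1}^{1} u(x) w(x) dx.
g(x) = x^2 + 12*x/5 + 2

The best approximation g ∈ W is the orthogonal projection of f onto W. Writing g = a_0 + a_1 x + a_2 x^2, the coefficients solve the normal equations G · a = b where
  G_{ij} = <φ_i, φ_j> and b_i = <f, φ_i>, with φ_0 = 1, φ_1 = x, φ_2 = x^2.
G =
  [2, 0, 2/3]
  [0, 2/3, 0]
  [2/3, 0, 2/5],
b = (14/3, 8/5, 26/15).
Solving gives a_0 = 2, a_1 = 12/5, a_2 = 1, so
  g(x) = x^2 + 12*x/5 + 2.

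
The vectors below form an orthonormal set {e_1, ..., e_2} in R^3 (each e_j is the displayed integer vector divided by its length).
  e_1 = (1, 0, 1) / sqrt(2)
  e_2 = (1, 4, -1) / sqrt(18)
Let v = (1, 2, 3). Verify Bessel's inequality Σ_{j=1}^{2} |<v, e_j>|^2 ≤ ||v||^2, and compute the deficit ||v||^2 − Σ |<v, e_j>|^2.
Σ |<v, e_j>|^2 = 10; ||v||^2 = 14; deficit = 4

Write each e_j = u_j / sqrt(<u_j, u_j>) where u_j is the displayed integer vector. Then <v, e_j> = <v, u_j> / sqrt(<u_j, u_j>), so |<v, e_j>|^2 = <v, u_j>^2 / <u_j, u_j>.
Coefficients: <v, e_1> = 4/sqrt(2), <v, e_2> = 6/sqrt(18).
Square and sum: Σ |<v, e_j>|^2 = 10.
Compute ||v||^2 = v·v = 14.
Deficit = 14 − 10 = 4 ≥ 0, confirming Bessel's inequality. (The deficit equals ||v − Σ <v,e_j> e_j||^2, the squared distance from v to span{e_j}.)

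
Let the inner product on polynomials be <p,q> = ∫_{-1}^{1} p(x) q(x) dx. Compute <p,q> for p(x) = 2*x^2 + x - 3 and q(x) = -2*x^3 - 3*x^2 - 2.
<p,q> = 182/15

Expand the product: p(x)·q(x) = -4*x^5 - 8*x^4 + 3*x^3 + 5*x^2 - 2*x + 6.
∫_{-1}^{1} of each monomial x^k gives [2/(k+1) if k even, 0 if k odd]. Integrating term-by-term (or equivalently evaluating the antiderivative F(x) = -2*x^6/3 - 8*x^5/5 + 3*x^4/4 + 5*x^3/3 - x^2 + 6*x at the endpoints):
  F(1) − F(−1) = 103/20 − (-419/60) = 182/15.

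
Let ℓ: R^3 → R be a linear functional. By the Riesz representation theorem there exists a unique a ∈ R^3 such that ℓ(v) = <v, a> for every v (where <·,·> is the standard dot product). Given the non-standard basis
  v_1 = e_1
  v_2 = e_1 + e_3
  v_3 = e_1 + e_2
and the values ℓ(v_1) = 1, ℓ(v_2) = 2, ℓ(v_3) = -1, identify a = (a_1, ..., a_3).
a = (1, -2, 1)

Write a = (a_1, ..., a_3) in the standard basis. For each basis vector v_i, ℓ(v_i) = <v_i, a> is a linear equation in the a_j's. Collect the n equations into a matrix system V a = ℓ, where row i of V is v_i (expressed in the standard basis). Since V is invertible (lower-triangular with 1s on the diagonal, up to permutation), solve by back-substitution:
  V =
[[1, 0, 0],
 [1, 0, 1],
 [1, 1, 0]]
  V a = (1, 2, -1)
Solving gives a = (1, -2, 1).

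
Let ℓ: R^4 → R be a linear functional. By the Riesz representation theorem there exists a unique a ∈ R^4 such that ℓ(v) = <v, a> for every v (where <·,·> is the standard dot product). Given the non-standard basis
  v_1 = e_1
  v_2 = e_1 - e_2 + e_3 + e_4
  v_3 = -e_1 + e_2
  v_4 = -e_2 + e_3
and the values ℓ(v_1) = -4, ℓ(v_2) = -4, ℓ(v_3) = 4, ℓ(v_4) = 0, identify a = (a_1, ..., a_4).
a = (-4, 0, 0, 0)

Write a = (a_1, ..., a_4) in the standard basis. For each basis vector v_i, ℓ(v_i) = <v_i, a> is a linear equation in the a_j's. Collect the n equations into a matrix system V a = ℓ, where row i of V is v_i (expressed in the standard basis). Since V is invertible (lower-triangular with 1s on the diagonal, up to permutation), solve by back-substitution:
  V =
[[1, 0, 0, 0],
 [1, -1, 1, 1],
 [-1, 1, 0, 0],
 [0, -1, 1, 0]]
  V a = (-4, -4, 4, 0)
Solving gives a = (-4, 0, 0, 0).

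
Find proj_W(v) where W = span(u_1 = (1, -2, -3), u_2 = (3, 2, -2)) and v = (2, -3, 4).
proj_W(v) = (-304/213, -128/213, 268/213)

Set up U = [u_1 | ... | u_2] ∈ R^(3×2). The projector onto W = col(U) is P = U (U^T U)^(-1) U^T.
Compute U^T U =
  [14, 5]
  [5, 17],
and U^T v = (-4, -8).
Solve U^T U · c = U^T v for the coefficients: c = (-28/213, -92/213). The projection is proj_W(v) = U c.
Check: (v - proj_W(v)) · u_1 = 0  (should be 0).
Check: (v - proj_W(v)) · u_2 = 0  (should be 0).
Result: proj_W(v) = (-304/213, -128/213, 268/213).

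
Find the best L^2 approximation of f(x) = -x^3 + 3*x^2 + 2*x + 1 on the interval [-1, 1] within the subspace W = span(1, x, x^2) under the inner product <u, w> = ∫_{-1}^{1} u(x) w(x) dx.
g(x) = 3*x^2 + 7*x/5 + 1

The best approximation g ∈ W is the orthogonal projection of f onto W. Writing g = a_0 + a_1 x + a_2 x^2, the coefficients solve the normal equations G · a = b where
  G_{ij} = <φ_i, φ_j> and b_i = <f, φ_i>, with φ_0 = 1, φ_1 = x, φ_2 = x^2.
G =
  [2, 0, 2/3]
  [0, 2/3, 0]
  [2/3, 0, 2/5],
b = (4, 14/15, 28/15).
Solving gives a_0 = 1, a_1 = 7/5, a_2 = 3, so
  g(x) = 3*x^2 + 7*x/5 + 1.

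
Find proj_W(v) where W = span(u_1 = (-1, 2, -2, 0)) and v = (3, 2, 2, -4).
proj_W(v) = (1/3, -2/3, 2/3, 0)

Set up U = [u_1 | ... | u_1] ∈ R^(4×1). The projector onto W = col(U) is P = U (U^T U)^(-1) U^T.
Compute U^T U =
  [9],
and U^T v = (-3).
Solve U^T U · c = U^T v for the coefficients: c = (-1/3). The projection is proj_W(v) = U c.
Check: (v - proj_W(v)) · u_1 = 0  (should be 0).
Result: proj_W(v) = (1/3, -2/3, 2/3, 0).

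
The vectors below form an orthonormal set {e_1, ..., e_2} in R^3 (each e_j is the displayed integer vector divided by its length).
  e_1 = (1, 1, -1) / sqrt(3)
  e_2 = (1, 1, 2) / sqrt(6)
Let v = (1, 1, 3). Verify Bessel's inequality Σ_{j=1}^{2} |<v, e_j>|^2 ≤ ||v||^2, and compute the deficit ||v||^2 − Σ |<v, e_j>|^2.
Σ |<v, e_j>|^2 = 11; ||v||^2 = 11; deficit = 0

Write each e_j = u_j / sqrt(<u_j, u_j>) where u_j is the displayed integer vector. Then <v, e_j> = <v, u_j> / sqrt(<u_j, u_j>), so |<v, e_j>|^2 = <v, u_j>^2 / <u_j, u_j>.
Coefficients: <v, e_1> = -1/sqrt(3), <v, e_2> = 8/sqrt(6).
Square and sum: Σ |<v, e_j>|^2 = 11.
Compute ||v||^2 = v·v = 11.
Deficit = 11 − 11 = 0 ≥ 0, confirming Bessel's inequality. (The deficit equals ||v − Σ <v,e_j> e_j||^2, the squared distance from v to span{e_j}.)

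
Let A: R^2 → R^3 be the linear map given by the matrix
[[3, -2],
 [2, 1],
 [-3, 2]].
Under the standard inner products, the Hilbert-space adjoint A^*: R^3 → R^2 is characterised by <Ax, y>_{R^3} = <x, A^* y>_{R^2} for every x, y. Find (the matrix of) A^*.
A^* = A^T =
[[3, 2, -3],
 [-2, 1, 2]]

For real matrices with standard dot products, the defining identity <Ax, y> = <x, A^* y> gives (Ax)^T y = x^T (A^*) y, i.e. x^T A^T y = x^T (A^*) y. Since this holds for all x, y, we must have A^* = A^T. Therefore
A^* =
[[3, 2, -3],
 [-2, 1, 2]].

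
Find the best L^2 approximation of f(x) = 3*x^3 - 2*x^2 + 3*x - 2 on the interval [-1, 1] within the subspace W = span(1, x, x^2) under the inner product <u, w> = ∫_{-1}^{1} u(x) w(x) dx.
g(x) = -2*x^2 + 24*x/5 - 2

The best approximation g ∈ W is the orthogonal projection of f onto W. Writing g = a_0 + a_1 x + a_2 x^2, the coefficients solve the normal equations G · a = b where
  G_{ij} = <φ_i, φ_j> and b_i = <f, φ_i>, with φ_0 = 1, φ_1 = x, φ_2 = x^2.
G =
  [2, 0, 2/3]
  [0, 2/3, 0]
  [2/3, 0, 2/5],
b = (-16/3, 16/5, -32/15).
Solving gives a_0 = -2, a_1 = 24/5, a_2 = -2, so
  g(x) = -2*x^2 + 24*x/5 - 2.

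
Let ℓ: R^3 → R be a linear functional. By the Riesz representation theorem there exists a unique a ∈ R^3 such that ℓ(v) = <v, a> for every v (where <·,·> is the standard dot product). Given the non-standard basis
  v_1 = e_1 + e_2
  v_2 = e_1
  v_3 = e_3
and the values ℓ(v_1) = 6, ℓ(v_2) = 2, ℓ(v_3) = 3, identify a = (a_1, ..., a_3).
a = (2, 4, 3)

Write a = (a_1, ..., a_3) in the standard basis. For each basis vector v_i, ℓ(v_i) = <v_i, a> is a linear equation in the a_j's. Collect the n equations into a matrix system V a = ℓ, where row i of V is v_i (expressed in the standard basis). Since V is invertible (lower-triangular with 1s on the diagonal, up to permutation), solve by back-substitution:
  V =
[[1, 1, 0],
 [1, 0, 0],
 [0, 0, 1]]
  V a = (6, 2, 3)
Solving gives a = (2, 4, 3).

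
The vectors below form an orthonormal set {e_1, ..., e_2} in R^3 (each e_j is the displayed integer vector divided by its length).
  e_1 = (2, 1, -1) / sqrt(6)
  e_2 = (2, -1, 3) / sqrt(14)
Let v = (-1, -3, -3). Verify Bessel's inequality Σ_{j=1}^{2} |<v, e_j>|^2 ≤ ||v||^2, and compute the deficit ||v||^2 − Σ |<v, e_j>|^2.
Σ |<v, e_j>|^2 = 110/21; ||v||^2 = 19; deficit = 289/21

Write each e_j = u_j / sqrt(<u_j, u_j>) where u_j is the displayed integer vector. Then <v, e_j> = <v, u_j> / sqrt(<u_j, u_j>), so |<v, e_j>|^2 = <v, u_j>^2 / <u_j, u_j>.
Coefficients: <v, e_1> = -2/sqrt(6), <v, e_2> = -8/sqrt(14).
Square and sum: Σ |<v, e_j>|^2 = 110/21.
Compute ||v||^2 = v·v = 19.
Deficit = 19 − 110/21 = 289/21 ≥ 0, confirming Bessel's inequality. (The deficit equals ||v − Σ <v,e_j> e_j||^2, the squared distance from v to span{e_j}.)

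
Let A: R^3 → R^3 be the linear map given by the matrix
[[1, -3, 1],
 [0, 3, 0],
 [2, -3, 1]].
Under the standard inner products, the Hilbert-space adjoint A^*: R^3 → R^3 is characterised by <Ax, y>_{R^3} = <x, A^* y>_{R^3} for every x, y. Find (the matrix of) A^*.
A^* = A^T =
[[1, 0, 2],
 [-3, 3, -3],
 [1, 0, 1]]

For real matrices with standard dot products, the defining identity <Ax, y> = <x, A^* y> gives (Ax)^T y = x^T (A^*) y, i.e. x^T A^T y = x^T (A^*) y. Since this holds for all x, y, we must have A^* = A^T. Therefore
A^* =
[[1, 0, 2],
 [-3, 3, -3],
 [1, 0, 1]].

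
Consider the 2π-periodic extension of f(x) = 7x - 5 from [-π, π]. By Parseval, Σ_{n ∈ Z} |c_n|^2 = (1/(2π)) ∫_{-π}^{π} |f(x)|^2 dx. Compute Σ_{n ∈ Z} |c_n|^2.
Σ |c_n|^2 = 49π^2/3 + 25

Expand and integrate term by term over [-π, π]:
  ∫ (7x)^2 dx = 49·(2π^3/3); ∫ 2·7·(-5)·x dx = 0 (odd integrand); ∫ (-5)^2 dx = 25·2π.
So (1/(2π)) ∫_{-π}^{π} (7x - 5)^2 dx = 49π^2/3 + 25 = 49π^2/3 + 25.
Parseval ⇒ Σ |c_n|^2 = 49π^2/3 + 25.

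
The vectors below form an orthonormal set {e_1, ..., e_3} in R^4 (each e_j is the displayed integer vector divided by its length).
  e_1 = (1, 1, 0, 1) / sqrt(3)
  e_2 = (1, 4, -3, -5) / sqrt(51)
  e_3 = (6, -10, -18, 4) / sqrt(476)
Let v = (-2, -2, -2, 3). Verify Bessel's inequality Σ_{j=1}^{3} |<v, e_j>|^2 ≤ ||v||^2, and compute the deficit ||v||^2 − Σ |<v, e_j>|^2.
Σ |<v, e_j>|^2 = 14; ||v||^2 = 21; deficit = 7

Write each e_j = u_j / sqrt(<u_j, u_j>) where u_j is the displayed integer vector. Then <v, e_j> = <v, u_j> / sqrt(<u_j, u_j>), so |<v, e_j>|^2 = <v, u_j>^2 / <u_j, u_j>.
Coefficients: <v, e_1> = -1/sqrt(3), <v, e_2> = -19/sqrt(51), <v, e_3> = 56/sqrt(476).
Square and sum: Σ |<v, e_j>|^2 = 14.
Compute ||v||^2 = v·v = 21.
Deficit = 21 − 14 = 7 ≥ 0, confirming Bessel's inequality. (The deficit equals ||v − Σ <v,e_j> e_j||^2, the squared distance from v to span{e_j}.)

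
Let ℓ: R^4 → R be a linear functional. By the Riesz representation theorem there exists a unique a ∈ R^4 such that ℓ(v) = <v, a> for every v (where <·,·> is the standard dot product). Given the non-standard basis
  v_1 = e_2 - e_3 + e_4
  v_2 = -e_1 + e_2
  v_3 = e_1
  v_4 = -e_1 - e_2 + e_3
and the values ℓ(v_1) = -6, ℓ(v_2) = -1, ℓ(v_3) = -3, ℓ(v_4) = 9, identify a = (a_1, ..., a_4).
a = (-3, -4, 2, 0)

Write a = (a_1, ..., a_4) in the standard basis. For each basis vector v_i, ℓ(v_i) = <v_i, a> is a linear equation in the a_j's. Collect the n equations into a matrix system V a = ℓ, where row i of V is v_i (expressed in the standard basis). Since V is invertible (lower-triangular with 1s on the diagonal, up to permutation), solve by back-substitution:
  V =
[[0, 1, -1, 1],
 [-1, 1, 0, 0],
 [1, 0, 0, 0],
 [-1, -1, 1, 0]]
  V a = (-6, -1, -3, 9)
Solving gives a = (-3, -4, 2, 0).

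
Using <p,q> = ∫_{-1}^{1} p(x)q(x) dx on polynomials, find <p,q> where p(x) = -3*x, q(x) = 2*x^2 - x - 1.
<p,q> = 2

Expand the product: p(x)·q(x) = -6*x^3 + 3*x^2 + 3*x.
∫_{-1}^{1} of each monomial x^k gives [2/(k+1) if k even, 0 if k odd]. Integrating term-by-term (or equivalently evaluating the antiderivative F(x) = -3*x^4/2 + x^3 + 3*x^2/2 at the endpoints):
  F(1) − F(−1) = 1 − (-1) = 2.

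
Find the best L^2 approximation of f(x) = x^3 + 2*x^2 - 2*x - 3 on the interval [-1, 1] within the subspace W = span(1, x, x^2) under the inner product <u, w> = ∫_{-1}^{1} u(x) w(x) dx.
g(x) = 2*x^2 - 7*x/5 - 3

The best approximation g ∈ W is the orthogonal projection of f onto W. Writing g = a_0 + a_1 x + a_2 x^2, the coefficients solve the normal equations G · a = b where
  G_{ij} = <φ_i, φ_j> and b_i = <f, φ_i>, with φ_0 = 1, φ_1 = x, φ_2 = x^2.
G =
  [2, 0, 2/3]
  [0, 2/3, 0]
  [2/3, 0, 2/5],
b = (-14/3, -14/15, -6/5).
Solving gives a_0 = -3, a_1 = -7/5, a_2 = 2, so
  g(x) = 2*x^2 - 7*x/5 - 3.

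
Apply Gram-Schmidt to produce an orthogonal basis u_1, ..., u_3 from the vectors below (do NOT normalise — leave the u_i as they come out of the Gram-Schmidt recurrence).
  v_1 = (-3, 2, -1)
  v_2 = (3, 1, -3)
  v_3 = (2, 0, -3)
Orthogonal basis:
  u_1 = (-3, 2, -1)
  u_2 = (15/7, 11/7, -23/7)
  u_3 = (-17/50, -102/125, -153/250)

Apply the Gram-Schmidt recurrence
  u_1 = v_1
  u_i = v_i − Σ_{j<i} ((v_i · u_j) / (u_j · u_j)) · u_j.

Step by step this gives:
  u_1 = (-3, 2, -1)
  u_2 = (15/7, 11/7, -23/7)
  u_3 = (-17/50, -102/125, -153/250)

Orthogonality check:
  u_2 · u_1 = 0 (should be 0)
  u_3 · u_1 = 0 (should be 0)
  u_3 · u_2 = 0 (should be 0)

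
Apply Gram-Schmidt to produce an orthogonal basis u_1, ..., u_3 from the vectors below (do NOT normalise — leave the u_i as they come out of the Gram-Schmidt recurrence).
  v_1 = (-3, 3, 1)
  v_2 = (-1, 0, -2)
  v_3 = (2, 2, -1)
Orthogonal basis:
  u_1 = (-3, 3, 1)
  u_2 = (-16/19, -3/19, -39/19)
  u_3 = (87/47, 203/94, -87/94)

Apply the Gram-Schmidt recurrence
  u_1 = v_1
  u_i = v_i − Σ_{j<i} ((v_i · u_j) / (u_j · u_j)) · u_j.

Step by step this gives:
  u_1 = (-3, 3, 1)
  u_2 = (-16/19, -3/19, -39/19)
  u_3 = (87/47, 203/94, -87/94)

Orthogonality check:
  u_2 · u_1 = 0 (should be 0)
  u_3 · u_1 = 0 (should be 0)
  u_3 · u_2 = 0 (should be 0)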